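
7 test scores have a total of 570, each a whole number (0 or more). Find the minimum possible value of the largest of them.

82

The average is 570/7 > 81, so not all 7 can be 81 or less; the largest is ≥ 82.
Taking 4 copies of 81 and 3 copies of 82 gives exactly 570, so 82 is attained.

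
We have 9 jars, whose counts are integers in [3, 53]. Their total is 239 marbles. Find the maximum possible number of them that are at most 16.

Each value at 16 or below falls at least 53 − 16 = 37 short of the ceiling 53.
The ceiling total is 9 × 53 = 477, and we need 239, so at most ⌊(477 − 239)/37⌋ = 6 can be that low.
k = 6 is achieved by 6 values at 16 and 3 at 53, total 255; lower one of the 53's by 16 (still > 16) to reach 239.

6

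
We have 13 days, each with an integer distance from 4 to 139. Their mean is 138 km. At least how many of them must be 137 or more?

The total is 13 × 138 = 1794.
If only k of them are at least 137, the other 13 − k are at most 136, so the total is at most k·139 + (13 − k)·136.
This must reach 1794, so k·139 + (13 − k)·136 ≥ 1794, giving k ≥ 9.
Exactly 9 works: 9 values at 139 and 4 at 136 total 1795; lower one of the high values by 1 (still ≥ 137) to hit 1794.

9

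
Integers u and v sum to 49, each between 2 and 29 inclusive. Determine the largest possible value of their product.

For a fixed sum, the product uv is largest when u and v are as close as possible.
Taking u = 24 and v = 25 (both in [2, 29]) gives uv = 600.

600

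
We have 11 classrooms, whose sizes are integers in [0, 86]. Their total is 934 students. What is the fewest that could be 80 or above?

Suppose at most 11 − j of them reach 80; then j values are ≤ 79 and the rest ≤ 86.
The total is then ≤ 79·j + 86·(11 − j) = 946 − 7j. For this to be ≥ 934 we need j ≤ 1, so at least 11 − 1 = 10 must reach 80.
Exactly 10 works: 10 values at 86 and 1 at 79 total 939; lower one of the high values by 5 (still ≥ 80) to hit 934.

10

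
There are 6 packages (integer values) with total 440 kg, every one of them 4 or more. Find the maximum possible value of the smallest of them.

73

The 6 values sum to 440, so their minimum is at most ⌊440/6⌋ = 73.
Equality holds with 4 values of 73 and 2 values of 74.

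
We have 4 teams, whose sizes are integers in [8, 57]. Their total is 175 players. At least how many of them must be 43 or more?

Each value short of 43 is at most 42, costing at least 57 − 42 = 15 against the maximum total of 228.
We can afford to lose at most 228 − 175 = 53, so at most ⌊53/15⌋ = 3 fall short, and at least 1 are ≥ 43.
Exactly 1 works: 1 value at 57 and 3 at 42 total 183; lower one of the high values by 8 (still ≥ 43) to hit 175.

1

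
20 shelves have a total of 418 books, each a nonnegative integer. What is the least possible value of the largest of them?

21

If every one of the 20 were at most 20, the total would be at most 20 × 20 = 400 < 418.
Taking 2 copies of 20 and 18 copies of 21 gives exactly 418, so 21 is attained.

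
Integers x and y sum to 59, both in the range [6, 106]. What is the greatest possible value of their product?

870

xy = x(59 − x) is maximized when x is as near 59/2 as the bounds allow.
Taking x = 29 and y = 30 (both in [6, 106]) gives xy = 870.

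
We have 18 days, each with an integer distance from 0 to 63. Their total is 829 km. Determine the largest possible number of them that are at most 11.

5

Each value at 11 or below falls at least 63 − 11 = 52 short of the ceiling 63.
The ceiling total is 18 × 63 = 1134, and we need 829, so at most ⌊(1134 − 829)/52⌋ = 5 can be that low.
k = 5 is achieved by 5 values at 11 and 13 at 63, total 874; lower one of the 63's by 45 (still > 11) to reach 829.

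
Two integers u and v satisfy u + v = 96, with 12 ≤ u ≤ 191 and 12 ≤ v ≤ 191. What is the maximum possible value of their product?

2304

With u + v fixed, uv peaks when the two are closest together.
Taking u = 48 and v = 48 (both in [12, 191]) gives uv = 2304.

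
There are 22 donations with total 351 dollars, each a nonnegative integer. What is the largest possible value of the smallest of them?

The 22 values sum to 351, so their minimum is at most ⌊351/22⌋ = 15.
Taking 1 copy of 15 and 21 copies of 16 gives exactly 351, so 15 is attained.

15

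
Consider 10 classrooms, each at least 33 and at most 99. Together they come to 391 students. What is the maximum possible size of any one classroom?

94

Maximizing one value means minimizing the remaining 9.
The other 9 contribute at least 9 × 33 = 297, leaving at most 391 − 297 = 94.
Since 94 ≤ 99, this is achievable: one at 94 and 9 at 33.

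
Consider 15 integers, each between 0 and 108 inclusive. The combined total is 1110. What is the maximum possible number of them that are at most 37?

7

Suppose k of them are at most 37. Those contribute at most 37 each and the rest at most 108 each.
So the total is at most 37k + 108(15 − k) = 1620 − 71k. This must still be ≥ 1110, so k ≤ 7.
k = 7 is achieved by 7 values at 37 and 8 at 108, total 1123; lower one of the 108's by 13 (still > 37) to reach 1110.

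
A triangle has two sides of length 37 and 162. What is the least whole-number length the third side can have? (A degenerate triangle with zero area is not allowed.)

126

The third side must exceed |37 − 162| = 125.
The smallest integer above 125 is 126.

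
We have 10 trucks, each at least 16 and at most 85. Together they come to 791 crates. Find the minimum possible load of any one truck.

26

To make one truck as small as possible, make the other 9 as large as possible.
The other 9 contribute at most 9 × 85 = 765, leaving at least 791 − 765 = 26.
Since 26 ≥ 16, this is achievable: one at 26 and 9 at 85.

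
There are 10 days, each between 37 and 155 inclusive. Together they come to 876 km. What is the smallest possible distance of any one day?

37

Minimizing one value means maximizing the remaining 9.
The other 9 can take up 9 × 155 = 1395 ≥ 876 − 37, so one day can sit at its floor of 37.
Achievable: one at 37 and the other 9 totalling 839, which fits since 9 × 37 ≤ 839 ≤ 9 × 155.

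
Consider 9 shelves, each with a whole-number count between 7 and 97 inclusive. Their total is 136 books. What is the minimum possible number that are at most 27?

Each value above 27 is at least 28, contributing at least 28 − 7 = 21 above the floor 7.
The sum exceeds the floor total 63 by 73, so at most ⌊73/21⌋ = 3 exceed 27, and at least 6 are ≤ 27.
Exactly 6 works: 6 values at 7 and 3 at 28 total 126; raise one of the low values by 10 (still ≤ 27) to hit 136.

6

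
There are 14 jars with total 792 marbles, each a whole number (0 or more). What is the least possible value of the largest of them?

If every one of the 14 were at most 56, the total would be at most 14 × 56 = 784 < 792.
Achievable: 8 of them at 57 and 6 at 56 total 792.

57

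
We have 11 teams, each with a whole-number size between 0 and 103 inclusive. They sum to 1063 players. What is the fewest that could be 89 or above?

7

Each value short of 89 is at most 88, costing at least 103 − 88 = 15 against the maximum total of 1133.
We can afford to lose at most 1133 − 1063 = 70, so at most ⌊70/15⌋ = 4 fall short, and at least 7 are ≥ 89.
Exactly 7 works: 7 values at 103 and 4 at 88 total 1073; lower one of the high values by 10 (still ≥ 89) to hit 1063.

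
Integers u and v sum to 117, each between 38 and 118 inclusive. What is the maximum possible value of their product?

uv = u(117 − u) is maximized when u is as near 117/2 as the bounds allow.
Taking u = 58 and v = 59 (both in [38, 118]) gives uv = 3422.

3422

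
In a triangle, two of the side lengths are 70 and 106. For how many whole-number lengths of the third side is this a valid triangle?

139

The triangle inequality gives |70 − 106| < c < 70 + 106, i.e. 36 < c < 176.
So c can be any integer from 37 to 175: 139 values.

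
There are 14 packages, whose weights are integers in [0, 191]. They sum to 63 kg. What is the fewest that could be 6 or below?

5

If only k of them are at most 6, the other 14 − k are at least 7, so the total is at least (14 − k)·7 + k·0.
This is ≤ 63, so (14 − k)·7 + 0k ≤ 63, which gives k ≥ 5.
Exactly 5 works: 5 values at 0 and 9 at 7 total 63.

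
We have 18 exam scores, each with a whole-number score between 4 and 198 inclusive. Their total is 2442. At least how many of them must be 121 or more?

Suppose at most 18 − j of them reach 121; then j values are ≤ 120 and the rest ≤ 198.
The total is then ≤ 120·j + 198·(18 − j) = 3564 − 78j. For this to be ≥ 2442 we need j ≤ 14, so at least 18 − 14 = 4 must reach 121.
Exactly 4 works: 4 values at 198 and 14 at 120 total 2472; lower one of the high values by 30 (still ≥ 121) to hit 2442.

4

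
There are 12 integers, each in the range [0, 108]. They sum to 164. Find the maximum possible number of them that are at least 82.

2

With k values at 82 or above and the rest at least 0, the sum is at least 0 + 82k.
Since the sum is 164, we need 82k ≤ 164, i.e. k ≤ 2.
k = 2 is achieved by 2 values at 82 and 10 at 0, total 164.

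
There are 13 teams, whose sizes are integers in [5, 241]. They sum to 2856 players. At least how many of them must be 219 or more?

If only k of them are at least 219, the other 13 − k are at most 218, so the total is at most k·241 + (13 − k)·218.
This must reach 2856, so k·241 + (13 − k)·218 ≥ 2856, giving k ≥ 1.
Exactly 1 works: 1 value at 241 and 12 at 218 total 2857; lower one of the high values by 1 (still ≥ 219) to hit 2856.

1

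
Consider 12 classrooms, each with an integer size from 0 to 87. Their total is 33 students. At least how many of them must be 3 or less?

4

Let j be the number exceeding 3. Then the total is ≥ 4·j + 0·(12 − j) = 0 + 4j.
So 4j ≤ 33 and j ≤ 8; hence at least 12 − 8 = 4 are ≤ 3.
Exactly 4 works: 4 values at 0 and 8 at 4 total 32; raise one of the low values by 1 (still ≤ 3) to hit 33.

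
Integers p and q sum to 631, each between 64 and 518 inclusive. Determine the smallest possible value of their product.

58534

Since p + q is fixed, pushing one of them to its bound minimizes the product.
At the endpoint p = 113, q = 631 − 113 = 518, so pq = 113 × 518 = 58534.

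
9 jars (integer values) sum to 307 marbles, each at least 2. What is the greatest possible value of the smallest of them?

The 9 values sum to 307, so their minimum is at most ⌊307/9⌋ = 34.
Taking 8 copies of 34 and 1 copy of 35 gives exactly 307, so 34 is attained.

34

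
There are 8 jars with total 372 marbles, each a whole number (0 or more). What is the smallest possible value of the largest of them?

If every one of the 8 were at most 46, the total would be at most 8 × 46 = 368 < 372.
Equality holds with 4 values of 47 and 4 values of 46.

47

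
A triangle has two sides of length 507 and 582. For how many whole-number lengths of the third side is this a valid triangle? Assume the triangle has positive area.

1013

The triangle inequality gives |507 − 582| < c < 507 + 582, i.e. 75 < c < 1089.
So c can be any integer from 76 to 1088: 1013 values.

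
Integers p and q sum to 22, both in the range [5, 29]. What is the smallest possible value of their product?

For a fixed sum, pq is smallest when p and q are as far apart as possible.
The extreme feasible split is p = 5, q = 17, giving pq = 85.

85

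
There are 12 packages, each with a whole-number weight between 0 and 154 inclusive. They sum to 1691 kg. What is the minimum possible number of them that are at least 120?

If only k of them are at least 120, the other 12 − k are at most 119, so the total is at most k·154 + (12 − k)·119.
This must reach 1691, so k·154 + (12 − k)·119 ≥ 1691, giving k ≥ 8.
Exactly 8 works: 8 values at 154 and 4 at 119 total 1708; lower one of the high values by 17 (still ≥ 120) to hit 1691.

8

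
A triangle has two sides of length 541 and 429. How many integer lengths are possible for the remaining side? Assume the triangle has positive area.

The triangle inequality gives |541 − 429| < c < 541 + 429, i.e. 112 < c < 970.
So c can be any integer from 113 to 969: 857 values.

857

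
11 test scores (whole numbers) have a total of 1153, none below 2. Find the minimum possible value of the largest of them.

Some value must be at least ⌈1153/11⌉ = 105, since 11 × 104 = 1144 < 1153.
Equality holds with 9 values of 105 and 2 values of 104.

105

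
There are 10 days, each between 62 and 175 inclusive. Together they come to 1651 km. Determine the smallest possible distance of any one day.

Minimizing one value means maximizing the remaining 9.
The other 9 contribute at most 9 × 175 = 1575, leaving at least 1651 − 1575 = 76.
Since 76 ≥ 62, this is achievable: one at 76 and 9 at 175.

76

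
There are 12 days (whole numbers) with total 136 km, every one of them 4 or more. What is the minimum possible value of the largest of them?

The average is 136/12 > 11, so not all 12 can be 11 or less; the largest is ≥ 12.
Taking 8 copies of 11 and 4 copies of 12 gives exactly 136, so 12 is attained.

12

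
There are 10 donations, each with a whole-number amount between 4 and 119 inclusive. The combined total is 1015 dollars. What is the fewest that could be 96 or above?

3

Suppose at most 10 − j of them reach 96; then j values are ≤ 95 and the rest ≤ 119.
The total is then ≤ 95·j + 119·(10 − j) = 1190 − 24j. For this to be ≥ 1015 we need j ≤ 7, so at least 10 − 7 = 3 must reach 96.
Exactly 3 works: 3 values at 119 and 7 at 95 total 1022; lower one of the high values by 7 (still ≥ 96) to hit 1015.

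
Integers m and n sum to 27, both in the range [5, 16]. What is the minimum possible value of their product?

176

Since m + n is fixed, pushing one of them to its bound minimizes the product.
At the endpoint m = 11, n = 27 − 11 = 16, so mn = 11 × 16 = 176.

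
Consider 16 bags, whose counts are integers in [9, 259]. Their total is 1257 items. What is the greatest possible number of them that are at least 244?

With k values at 244 or above and the rest at least 9, the sum is at least 144 + 235k.
Since the sum is 1257, we need 235k ≤ 1113, i.e. k ≤ 4.
k = 4 is achieved by 4 values at 244 and 12 at 9, total 1084; add 173 to one value (staying below 244) to reach 1257.

4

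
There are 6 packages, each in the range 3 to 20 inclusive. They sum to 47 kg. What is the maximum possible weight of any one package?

20

Maximizing one value means minimizing the remaining 5.
The other 5 contribute at least 5 × 3 = 15, leaving at most 47 − 15 = 32.
But each package is capped at 20, so the maximum is 20.
Achievable: one at 20 and the other 5 totalling 27, which fits since 5 × 3 ≤ 27 ≤ 5 × 20.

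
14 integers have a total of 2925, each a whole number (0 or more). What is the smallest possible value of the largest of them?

The average is 2925/14 > 208, so not all 14 can be 208 or less; the largest is ≥ 209.
Taking 1 copy of 208 and 13 copies of 209 gives exactly 2925, so 209 is attained.

209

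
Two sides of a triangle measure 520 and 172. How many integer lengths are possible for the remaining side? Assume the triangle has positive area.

The triangle inequality gives |520 − 172| < c < 520 + 172, i.e. 348 < c < 692.
So c can be any integer from 349 to 691: 343 values.

343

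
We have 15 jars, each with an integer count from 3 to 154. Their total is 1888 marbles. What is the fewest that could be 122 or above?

Suppose at most 15 − j of them reach 122; then j values are ≤ 121 and the rest ≤ 154.
The total is then ≤ 121·j + 154·(15 − j) = 2310 − 33j. For this to be ≥ 1888 we need j ≤ 12, so at least 15 − 12 = 3 must reach 122.
Exactly 3 works: 3 values at 154 and 12 at 121 total 1914; lower one of the high values by 26 (still ≥ 122) to hit 1888.

3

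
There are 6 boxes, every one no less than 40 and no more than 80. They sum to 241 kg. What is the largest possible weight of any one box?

To make one box as large as possible, make the other 5 as small as possible.
The other 5 contribute at least 5 × 40 = 200, leaving at most 241 − 200 = 41.
Since 41 ≤ 80, this is achievable: one at 41 and 5 at 40.

41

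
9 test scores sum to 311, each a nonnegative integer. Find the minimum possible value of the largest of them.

If every one of the 9 were at most 34, the total would be at most 9 × 34 = 306 < 311.
Achievable: 5 of them at 35 and 4 at 34 total 311.

35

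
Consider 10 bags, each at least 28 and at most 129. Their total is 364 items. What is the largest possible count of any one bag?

112

To make one bag as large as possible, make the other 9 as small as possible.
The other 9 contribute at least 9 × 28 = 252, leaving at most 364 − 252 = 112.
Since 112 ≤ 129, this is achievable: one at 112 and 9 at 28.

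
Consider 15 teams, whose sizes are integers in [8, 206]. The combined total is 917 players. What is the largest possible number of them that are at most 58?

Each value at 58 or below falls at least 206 − 58 = 148 short of the ceiling 206.
The ceiling total is 15 × 206 = 3090, and we need 917, so at most ⌊(3090 − 917)/148⌋ = 14 can be that low.
k = 14 is achieved by 14 values at 58 and 1 at 206, total 1018; lower one of the 206's by 101 (still > 58) to reach 917.

14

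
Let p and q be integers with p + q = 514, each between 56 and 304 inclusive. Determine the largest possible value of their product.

For a fixed sum, the product pq is largest when p and q are as close as possible.
Taking p = 257 and q = 257 (both in [56, 304]) gives pq = 66049.

66049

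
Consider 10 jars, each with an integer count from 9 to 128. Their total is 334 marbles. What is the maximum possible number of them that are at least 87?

3

If k of the values are ≥ 87, the total is ≥ 87k + 9(10 − k).
Setting 87k + 9(10 − k) ≤ 334 gives 78k ≤ 244, so k ≤ 3.
k = 3 is achieved by 3 values at 87 and 7 at 9, total 324; add 10 to one value (staying below 87) to reach 334.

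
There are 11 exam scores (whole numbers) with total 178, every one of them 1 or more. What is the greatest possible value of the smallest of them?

16

The average is 178/11 < 17, so some value is ≤ 16.
Achievable: 9 of them at 16 and 2 at 17 total 178.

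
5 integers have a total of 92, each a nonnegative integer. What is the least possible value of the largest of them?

The 5 values sum to 92, so their maximum is at least ⌈92/5⌉ = 19.
Equality holds with 2 values of 19 and 3 values of 18.

19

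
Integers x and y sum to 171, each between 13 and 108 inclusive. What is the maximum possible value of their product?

For a fixed sum, the product xy is largest when x and y are as close as possible.
Taking x = 85 and y = 86 (both in [13, 108]) gives xy = 7310.

7310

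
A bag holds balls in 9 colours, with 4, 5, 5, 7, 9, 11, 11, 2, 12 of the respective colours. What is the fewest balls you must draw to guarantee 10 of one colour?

In the worst case you take as many as possible of each colour without reaching 10: 4 + 5 + 5 + 7 + 9 + 9 + 9 + 2 + 9 = 59.
The next one must give 10 of some colour, so 59 + 1 = 60.

60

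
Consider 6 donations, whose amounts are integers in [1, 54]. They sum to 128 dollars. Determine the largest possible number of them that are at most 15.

Suppose k of them are at most 15. Those contribute at most 15 each and the rest at most 54 each.
So the total is at most 15k + 54(6 − k) = 324 − 39k. This must still be ≥ 128, so k ≤ 5.
k = 5 is achieved by 5 values at 15 and 1 at 54, total 129; lower one of the 54's by 1 (still > 15) to reach 128.

5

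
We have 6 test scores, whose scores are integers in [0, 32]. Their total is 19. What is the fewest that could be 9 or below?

5

If only k of them are at most 9, the other 6 − k are at least 10, so the total is at least (6 − k)·10 + k·0.
This is ≤ 19, so (6 − k)·10 + 0k ≤ 19, which gives k ≥ 5.
Exactly 5 works: 5 values at 0 and 1 at 10 total 10; raise one of the low values by 9 (still ≤ 9) to hit 19.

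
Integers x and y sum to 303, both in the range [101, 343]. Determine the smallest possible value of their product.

20402

Since x + y is fixed, pushing one of them to its bound minimizes the product.
The extreme feasible split is x = 101, y = 202, giving xy = 20402.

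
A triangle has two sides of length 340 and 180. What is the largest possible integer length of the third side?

The third side must be less than 340 + 180 = 520.
The largest integer below 520 is 519.

519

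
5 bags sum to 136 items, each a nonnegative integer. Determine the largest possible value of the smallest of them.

The 5 values sum to 136, so their minimum is at most ⌊136/5⌋ = 27.
Equality holds with 4 values of 27 and 1 value of 28.

27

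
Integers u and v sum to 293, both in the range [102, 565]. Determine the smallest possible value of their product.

uv = u(293 − u) is concave in u, so over [102, 191] it is minimized at an endpoint.
The extreme feasible split is u = 102, v = 191, giving uv = 19482.

19482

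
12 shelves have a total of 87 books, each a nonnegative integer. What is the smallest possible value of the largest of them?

8

Some value must be at least ⌈87/12⌉ = 8, since 12 × 7 = 84 < 87.
Achievable: 3 of them at 8 and 9 at 7 total 87.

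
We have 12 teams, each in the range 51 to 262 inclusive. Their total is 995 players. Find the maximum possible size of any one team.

262

To make one team as large as possible, make the other 11 as small as possible.
The other 11 contribute at least 11 × 51 = 561, leaving at most 995 − 561 = 434.
But each team is capped at 262, so the maximum is 262.
Achievable: one at 262 and the other 11 totalling 733, which fits since 11 × 51 ≤ 733 ≤ 11 × 262.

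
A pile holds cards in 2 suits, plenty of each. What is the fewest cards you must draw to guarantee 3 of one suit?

In the worst case you draw 2 of each of the 2 suits: 2 × 2 = 4.
One more forces 3 of some suit, so 4 + 1 = 5.

5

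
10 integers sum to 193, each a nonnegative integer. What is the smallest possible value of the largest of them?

Some value must be at least ⌈193/10⌉ = 20, since 10 × 19 = 190 < 193.
Taking 7 copies of 19 and 3 copies of 20 gives exactly 193, so 20 is attained.

20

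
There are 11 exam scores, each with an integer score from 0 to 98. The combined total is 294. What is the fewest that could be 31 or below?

Let j be the number exceeding 31. Then the total is ≥ 32·j + 0·(11 − j) = 0 + 32j.
So 32j ≤ 294 and j ≤ 9; hence at least 11 − 9 = 2 are ≤ 31.
Exactly 2 works: 2 values at 0 and 9 at 32 total 288; raise one of the low values by 6 (still ≤ 31) to hit 294.

2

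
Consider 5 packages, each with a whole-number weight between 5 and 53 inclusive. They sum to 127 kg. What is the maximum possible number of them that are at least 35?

3

Suppose k of them are at least 35. Those contribute at least 35 each and the other 5 − k at least 5 each.
So the total is at least 35k + 5(5 − k) = 25 + 30k. This must be ≤ 127, giving k ≤ 3.
k = 3 is achieved by 3 values at 35 and 2 at 5, total 115; add 12 to one value (staying below 35) to reach 127.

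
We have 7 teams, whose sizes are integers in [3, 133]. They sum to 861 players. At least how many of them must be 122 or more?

Each value short of 122 is at most 121, costing at least 133 − 121 = 12 against the maximum total of 931.
We can afford to lose at most 931 − 861 = 70, so at most ⌊70/12⌋ = 5 fall short, and at least 2 are ≥ 122.
Exactly 2 works: 2 values at 133 and 5 at 121 total 871; lower one of the high values by 10 (still ≥ 122) to hit 861.

2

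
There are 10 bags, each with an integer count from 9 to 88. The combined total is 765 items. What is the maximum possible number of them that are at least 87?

Suppose k of them are at least 87. Those contribute at least 87 each and the other 10 − k at least 9 each.
So the total is at least 87k + 9(10 − k) = 90 + 78k. This must be ≤ 765, giving k ≤ 8.
k = 8 is achieved by 8 values at 87 and 2 at 9, total 714; add 51 to one value (staying below 87) to reach 765.

8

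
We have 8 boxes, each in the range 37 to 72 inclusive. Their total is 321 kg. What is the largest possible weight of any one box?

Maximizing one value means minimizing the remaining 7.
The other 7 contribute at least 7 × 37 = 259, leaving at most 321 − 259 = 62.
Since 62 ≤ 72, this is achievable: one at 62 and 7 at 37.

62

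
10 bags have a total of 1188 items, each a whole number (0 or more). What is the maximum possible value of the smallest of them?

The average is 1188/10 < 119, so some value is ≤ 118.
Taking 2 copies of 118 and 8 copies of 119 gives exactly 1188, so 118 is attained.

118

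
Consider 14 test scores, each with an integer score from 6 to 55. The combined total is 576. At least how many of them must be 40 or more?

If only k of them are at least 40, the other 14 − k are at most 39, so the total is at most k·55 + (14 − k)·39.
This must reach 576, so k·55 + (14 − k)·39 ≥ 576, giving k ≥ 2.
Exactly 2 works: 2 values at 55 and 12 at 39 total 578; lower one of the high values by 2 (still ≥ 40) to hit 576.

2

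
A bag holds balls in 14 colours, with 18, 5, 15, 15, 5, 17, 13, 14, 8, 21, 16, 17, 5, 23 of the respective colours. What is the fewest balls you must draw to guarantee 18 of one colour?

In the worst case you take as many as possible of each colour without reaching 18: 17 + 5 + 15 + 15 + 5 + 17 + 13 + 14 + 8 + 17 + 16 + 17 + 5 + 17 = 181.
The next one must give 18 of some colour, so 181 + 1 = 182.

182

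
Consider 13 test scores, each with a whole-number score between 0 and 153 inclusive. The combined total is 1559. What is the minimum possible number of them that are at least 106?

Suppose at most 13 − j of them reach 106; then j values are ≤ 105 and the rest ≤ 153.
The total is then ≤ 105·j + 153·(13 − j) = 1989 − 48j. For this to be ≥ 1559 we need j ≤ 8, so at least 13 − 8 = 5 must reach 106.
Exactly 5 works: 5 values at 153 and 8 at 105 total 1605; lower one of the high values by 46 (still ≥ 106) to hit 1559.

5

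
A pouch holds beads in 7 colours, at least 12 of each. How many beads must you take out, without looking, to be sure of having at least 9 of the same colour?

57

You could draw 8 of every colour without reaching 9 of any — 56 in all.
One more forces 9 of some colour, so 56 + 1 = 57.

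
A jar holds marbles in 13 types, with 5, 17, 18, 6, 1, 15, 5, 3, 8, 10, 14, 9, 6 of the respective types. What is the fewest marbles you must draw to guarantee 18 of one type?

In the worst case you take as many as possible of each type without reaching 18: 5 + 17 + 17 + 6 + 1 + 15 + 5 + 3 + 8 + 10 + 14 + 9 + 6 = 116.
The next one must give 18 of some type, so 116 + 1 = 117.

117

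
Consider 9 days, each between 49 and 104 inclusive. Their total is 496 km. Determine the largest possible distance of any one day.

Maximizing one value means minimizing the remaining 8.
The other 8 contribute at least 8 × 49 = 392, leaving at most 496 − 392 = 104.
Since 104 ≤ 104, this is achievable: one at 104 and 8 at 49.

104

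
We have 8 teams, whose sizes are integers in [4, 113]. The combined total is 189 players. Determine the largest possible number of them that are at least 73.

2

If k of the values are ≥ 73, the total is ≥ 73k + 4(8 − k).
Setting 73k + 4(8 − k) ≤ 189 gives 69k ≤ 157, so k ≤ 2.
k = 2 is achieved by 2 values at 73 and 6 at 4, total 170; add 19 to one value (staying below 73) to reach 189.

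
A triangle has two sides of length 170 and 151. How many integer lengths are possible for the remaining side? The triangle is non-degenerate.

301

The triangle inequality gives |170 − 151| < c < 170 + 151, i.e. 19 < c < 321.
So c can be any integer from 20 to 320: 301 values.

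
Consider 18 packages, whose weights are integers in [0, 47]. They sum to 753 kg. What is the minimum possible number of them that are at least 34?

If only k of them are at least 34, the other 18 − k are at most 33, so the total is at most k·47 + (18 − k)·33.
This must reach 753, so k·47 + (18 − k)·33 ≥ 753, giving k ≥ 12.
Exactly 12 works: 12 values at 47 and 6 at 33 total 762; lower one of the high values by 9 (still ≥ 34) to hit 753.

12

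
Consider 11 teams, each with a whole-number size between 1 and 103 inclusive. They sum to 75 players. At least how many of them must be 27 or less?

9

Each value above 27 is at least 28, contributing at least 28 − 1 = 27 above the floor 1.
The sum exceeds the floor total 11 by 64, so at most ⌊64/27⌋ = 2 exceed 27, and at least 9 are ≤ 27.
Exactly 9 works: 9 values at 1 and 2 at 28 total 65; raise one of the low values by 10 (still ≤ 27) to hit 75.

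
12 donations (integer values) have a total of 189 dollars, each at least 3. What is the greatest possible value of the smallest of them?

The 12 values sum to 189, so their minimum is at most ⌊189/12⌋ = 15.
Taking 3 copies of 15 and 9 copies of 16 gives exactly 189, so 15 is attained.

15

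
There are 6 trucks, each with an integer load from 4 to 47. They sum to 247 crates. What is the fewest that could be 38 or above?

Each value short of 38 is at most 37, costing at least 47 − 37 = 10 against the maximum total of 282.
We can afford to lose at most 282 − 247 = 35, so at most ⌊35/10⌋ = 3 fall short, and at least 3 are ≥ 38.
Exactly 3 works: 3 values at 47 and 3 at 37 total 252; lower one of the high values by 5 (still ≥ 38) to hit 247.

3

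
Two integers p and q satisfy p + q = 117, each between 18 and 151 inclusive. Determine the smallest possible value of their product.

For a fixed sum, pq is smallest when p and q are as far apart as possible.
The extreme feasible split is p = 18, q = 99, giving pq = 1782.

1782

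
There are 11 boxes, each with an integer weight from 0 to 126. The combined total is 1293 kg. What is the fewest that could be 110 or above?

Suppose at most 11 − j of them reach 110; then j values are ≤ 109 and the rest ≤ 126.
The total is then ≤ 109·j + 126·(11 − j) = 1386 − 17j. For this to be ≥ 1293 we need j ≤ 5, so at least 11 − 5 = 6 must reach 110.
Exactly 6 works: 6 values at 126 and 5 at 109 total 1301; lower one of the high values by 8 (still ≥ 110) to hit 1293.

6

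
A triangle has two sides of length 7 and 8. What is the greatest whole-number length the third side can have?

The third side must be less than 7 + 8 = 15.
The largest integer below 15 is 14.

14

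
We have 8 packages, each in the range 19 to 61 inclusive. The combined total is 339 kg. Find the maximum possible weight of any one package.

To make one package as large as possible, make the other 7 as small as possible.
The other 7 contribute at least 7 × 19 = 133, leaving at most 339 − 133 = 206.
But each package is capped at 61, so the maximum is 61.
Achievable: one at 61 and the other 7 totalling 278, which fits since 7 × 19 ≤ 278 ≤ 7 × 61.

61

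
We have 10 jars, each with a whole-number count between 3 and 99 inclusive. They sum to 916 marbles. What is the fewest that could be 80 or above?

If only k of them are at least 80, the other 10 − k are at most 79, so the total is at most k·99 + (10 − k)·79.
This must reach 916, so k·99 + (10 − k)·79 ≥ 916, giving k ≥ 7.
Exactly 7 works: 7 values at 99 and 3 at 79 total 930; lower one of the high values by 14 (still ≥ 80) to hit 916.

7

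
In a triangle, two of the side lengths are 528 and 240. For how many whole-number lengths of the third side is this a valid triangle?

The triangle inequality gives |528 − 240| < c < 528 + 240, i.e. 288 < c < 768.
So c can be any integer from 289 to 767: 479 values.

479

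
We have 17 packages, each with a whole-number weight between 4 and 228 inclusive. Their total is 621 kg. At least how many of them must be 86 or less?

Each value above 86 is at least 87, contributing at least 87 − 4 = 83 above the floor 4.
The sum exceeds the floor total 68 by 553, so at most ⌊553/83⌋ = 6 exceed 86, and at least 11 are ≤ 86.
Exactly 11 works: 11 values at 4 and 6 at 87 total 566; raise one of the low values by 55 (still ≤ 86) to hit 621.

11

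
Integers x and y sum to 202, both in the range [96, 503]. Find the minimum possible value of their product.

10176

xy = x(202 − x) is concave in x, so over [96, 106] it is minimized at an endpoint.
The extreme feasible split is x = 96, y = 106, giving xy = 10176.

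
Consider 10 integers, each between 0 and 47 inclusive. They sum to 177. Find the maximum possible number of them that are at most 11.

Each value at 11 or below falls at least 47 − 11 = 36 short of the ceiling 47.
The ceiling total is 10 × 47 = 470, and we need 177, so at most ⌊(470 − 177)/36⌋ = 8 can be that low.
k = 8 is achieved by 8 values at 11 and 2 at 47, total 182; lower one of the 47's by 5 (still > 11) to reach 177.

8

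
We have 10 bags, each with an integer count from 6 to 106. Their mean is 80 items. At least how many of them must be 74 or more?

The total is 10 × 80 = 800.
Suppose at most 10 − j of them reach 74; then j values are ≤ 73 and the rest ≤ 106.
The total is then ≤ 73·j + 106·(10 − j) = 1060 − 33j. For this to be ≥ 800 we need j ≤ 7, so at least 10 − 7 = 3 must reach 74.
Exactly 3 works: 3 values at 106 and 7 at 73 total 829; lower one of the high values by 29 (still ≥ 74) to hit 800.

3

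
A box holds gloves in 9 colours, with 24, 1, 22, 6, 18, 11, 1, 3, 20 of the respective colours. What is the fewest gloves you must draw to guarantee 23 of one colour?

105

In the worst case you take as many as possible of each colour without reaching 23: 22 + 1 + 22 + 6 + 18 + 11 + 1 + 3 + 20 = 104.
The next one must give 23 of some colour, so 104 + 1 = 105.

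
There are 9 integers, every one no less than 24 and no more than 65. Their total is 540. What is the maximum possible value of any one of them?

Maximizing one value means minimizing the remaining 8.
The other 8 contribute at least 8 × 24 = 192, leaving at most 540 − 192 = 348.
But each integer is capped at 65, so the maximum is 65.
Achievable: one at 65 and the other 8 totalling 475, which fits since 8 × 24 ≤ 475 ≤ 8 × 65.

65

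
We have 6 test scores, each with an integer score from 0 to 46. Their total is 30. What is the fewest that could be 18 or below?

Let j be the number exceeding 18. Then the total is ≥ 19·j + 0·(6 − j) = 0 + 19j.
So 19j ≤ 30 and j ≤ 1; hence at least 6 − 1 = 5 are ≤ 18.
Exactly 5 works: 5 values at 0 and 1 at 19 total 19; raise one of the low values by 11 (still ≤ 18) to hit 30.

5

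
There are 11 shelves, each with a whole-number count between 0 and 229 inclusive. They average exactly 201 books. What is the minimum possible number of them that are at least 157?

7

The total is 11 × 201 = 2211.
Suppose at most 11 − j of them reach 157; then j values are ≤ 156 and the rest ≤ 229.
The total is then ≤ 156·j + 229·(11 − j) = 2519 − 73j. For this to be ≥ 2211 we need j ≤ 4, so at least 11 − 4 = 7 must reach 157.
Exactly 7 works: 7 values at 229 and 4 at 156 total 2227; lower one of the high values by 16 (still ≥ 157) to hit 2211.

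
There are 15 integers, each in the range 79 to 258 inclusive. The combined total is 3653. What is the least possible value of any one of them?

To make one integer as small as possible, make the other 14 as large as possible.
The other 14 can take up 14 × 258 = 3612 ≥ 3653 − 79, so one integer can sit at its floor of 79.
Achievable: one at 79 and the other 14 totalling 3574, which fits since 14 × 79 ≤ 3574 ≤ 14 × 258.

79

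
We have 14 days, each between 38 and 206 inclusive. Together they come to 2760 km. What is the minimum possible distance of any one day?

82

Minimizing one value means maximizing the remaining 13.
The other 13 contribute at most 13 × 206 = 2678, leaving at least 2760 − 2678 = 82.
Since 82 ≥ 38, this is achievable: one at 82 and 13 at 206.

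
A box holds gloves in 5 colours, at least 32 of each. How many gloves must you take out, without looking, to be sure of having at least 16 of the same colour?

76

In the worst case you draw 15 of each of the 5 colours: 5 × 15 = 75.
One more forces 16 of some colour, so 75 + 1 = 76.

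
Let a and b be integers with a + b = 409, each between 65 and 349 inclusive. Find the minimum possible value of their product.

22360

ab = a(409 − a) is concave in a, so over [65, 344] it is minimized at an endpoint.
At the endpoint a = 65, b = 409 − 65 = 344, so ab = 65 × 344 = 22360.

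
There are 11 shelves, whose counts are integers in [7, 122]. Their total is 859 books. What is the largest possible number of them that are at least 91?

With k values at 91 or above and the rest at least 7, the sum is at least 77 + 84k.
Since the sum is 859, we need 84k ≤ 782, i.e. k ≤ 9.
k = 9 is achieved by 9 values at 91 and 2 at 7, total 833; add 26 to one value (staying below 91) to reach 859.

9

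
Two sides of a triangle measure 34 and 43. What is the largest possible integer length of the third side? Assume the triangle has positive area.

The third side must be less than 34 + 43 = 77.
The largest integer below 77 is 76.

76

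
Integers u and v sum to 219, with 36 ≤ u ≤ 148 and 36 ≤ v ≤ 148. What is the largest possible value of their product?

11990

For a fixed sum, the product uv is largest when u and v are as close as possible.
Taking u = 109 and v = 110 (both in [36, 148]) gives uv = 11990.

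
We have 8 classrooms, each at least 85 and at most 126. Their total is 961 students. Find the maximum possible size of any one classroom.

126

Maximizing one value means minimizing the remaining 7.
The other 7 contribute at least 7 × 85 = 595, leaving at most 961 − 595 = 366.
But each classroom is capped at 126, so the maximum is 126.
Achievable: one at 126 and the other 7 totalling 835, which fits since 7 × 85 ≤ 835 ≤ 7 × 126.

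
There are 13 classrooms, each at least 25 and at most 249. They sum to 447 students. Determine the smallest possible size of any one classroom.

To make one classroom as small as possible, make the other 12 as large as possible.
The other 12 can take up 12 × 249 = 2988 ≥ 447 − 25, so one classroom can sit at its floor of 25.
Achievable: one at 25 and the other 12 totalling 422, which fits since 12 × 25 ≤ 422 ≤ 12 × 249.

25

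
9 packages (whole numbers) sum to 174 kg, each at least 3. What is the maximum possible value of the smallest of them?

If every one of the 9 were at least 20, the total would be at least 9 × 20 = 180 > 174.
Achievable: 6 of them at 19 and 3 at 20 total 174.

19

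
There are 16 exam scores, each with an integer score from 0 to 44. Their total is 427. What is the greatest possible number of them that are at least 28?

15

Suppose k of them are at least 28. Those contribute at least 28 each and the other 16 − k at least 0 each.
So the total is at least 28k + 0(16 − k) = 0 + 28k. This must be ≤ 427, giving k ≤ 15.
k = 15 is achieved by 15 values at 28 and 1 at 0, total 420; add 7 to one value (staying below 28) to reach 427.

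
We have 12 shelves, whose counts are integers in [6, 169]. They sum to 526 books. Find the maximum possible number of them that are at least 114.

4

Suppose k of them are at least 114. Those contribute at least 114 each and the other 12 − k at least 6 each.
So the total is at least 114k + 6(12 − k) = 72 + 108k. This must be ≤ 526, giving k ≤ 4.
k = 4 is achieved by 4 values at 114 and 8 at 6, total 504; add 22 to one value (staying below 114) to reach 526.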